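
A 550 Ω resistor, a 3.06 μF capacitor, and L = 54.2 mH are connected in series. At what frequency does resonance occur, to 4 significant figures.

ω₀ = 1/√(LC) = 1/√(0.0542 × 3.06e-06) = 2455 rad/s
f₀ = ω₀/(2π) = 390.8 Hz

390.8 Hz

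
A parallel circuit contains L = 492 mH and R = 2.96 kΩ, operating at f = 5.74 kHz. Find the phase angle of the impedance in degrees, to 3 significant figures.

9.47°

ω = 2πf = 36070 rad/s
X_L = ωL = 17700 Ω
Parallel: admittances add. Y = 1/R + 1/(jωL)
Y = (0.000338 − j5.64e-05) S
|Y| = 0.000343 S → |Z| = 1/|Y| = 2920 Ω, ∠Z = −∠Y = 9.47°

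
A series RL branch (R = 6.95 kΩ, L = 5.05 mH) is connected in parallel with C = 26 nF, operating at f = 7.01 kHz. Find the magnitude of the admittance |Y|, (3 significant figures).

1.15 mS

ω = 2πf = 44050 rad/s
X_L = ωL = 222 Ω
X_C = 1/(ωC) = 873 Ω
Branch 1 (R+jX_L): Z₁ = 6950 + j222 Ω, |Z₁| = 6950 Ω
Branch 2 (−jX_C): Z₂ = −j873 Ω
Parallel: Z = Z₁Z₂/(Z₁+Z₂), |Z| = 870 Ω, ∠Z = -82.8°
|Y| = 1/|Z| = 1.15 mS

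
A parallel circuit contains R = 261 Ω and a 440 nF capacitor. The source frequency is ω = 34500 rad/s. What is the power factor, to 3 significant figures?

0.245

X_C = 1/(ωC) = 65.9 Ω
Parallel: admittances add. Y = 1/R + jωC
Y = (0.00383 + j0.0152) S
|Y| = 0.0157 S → |Z| = 1/|Y| = 63.9 Ω, ∠Z = −∠Y = -75.8°
cos φ = cos(-75.8°) = 0.245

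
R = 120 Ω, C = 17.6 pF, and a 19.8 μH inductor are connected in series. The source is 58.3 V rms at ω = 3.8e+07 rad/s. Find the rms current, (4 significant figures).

77.48 mA

X_L = ωL = 752.4 Ω
X_C = 1/(ωC) = 1495 Ω
Net reactance X = X_L − X_C = -742.8 Ω
Z = 120.0 − j742.8 Ω
|Z| = √(120.0² + 742.8²) = 752.4 Ω
I = V/|Z| = 58.3/752.4 = 77.48 mA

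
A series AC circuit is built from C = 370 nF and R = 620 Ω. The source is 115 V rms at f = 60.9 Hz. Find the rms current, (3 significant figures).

ω = 2πf = 382.6 rad/s
X_C = 1/(ωC) = 7060 Ω
Z = 620 − j7060 Ω
|Z| = √(620² + 7060²) = 7090 Ω
I = V/|Z| = 115/7090 = 16.2 mA

16.2 mA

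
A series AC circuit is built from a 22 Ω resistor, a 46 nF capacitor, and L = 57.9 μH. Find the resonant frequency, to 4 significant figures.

97.52 kHz

ω₀ = 1/√(LC) = 1/√(5.79e-05 × 4.6e-08) = 612700 rad/s
f₀ = ω₀/(2π) = 97.52 kHz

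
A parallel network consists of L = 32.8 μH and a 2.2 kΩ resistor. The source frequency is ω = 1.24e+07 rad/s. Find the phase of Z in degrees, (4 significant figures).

X_L = ωL = 406.7 Ω
Parallel: admittances add. Y = 1/R + 1/(jωL)
Y = (0.0004545 − j0.002459) S
|Y| = 0.002500 S → |Z| = 1/|Y| = 399.9 Ω, ∠Z = −∠Y = 79.53°

79.53°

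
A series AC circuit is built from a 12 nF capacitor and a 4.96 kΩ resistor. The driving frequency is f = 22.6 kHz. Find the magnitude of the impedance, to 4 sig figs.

ω = 2πf = 142000 rad/s
X_C = 1/(ωC) = 586.9 Ω
Z = 4960 − j586.9 Ω
|Z| = √(4960² + 586.9²) = 4995 Ω

4995 Ω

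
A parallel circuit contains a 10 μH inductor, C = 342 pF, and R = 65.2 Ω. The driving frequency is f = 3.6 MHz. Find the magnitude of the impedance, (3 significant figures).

ω = 2πf = 2.262e+07 rad/s
X_L = ωL = 226 Ω
X_C = 1/(ωC) = 129 Ω
Parallel: admittances add. Y = 1/R + 1/(jωL) + jωC
Y = (0.0153 + j0.00331) S
|Y| = 0.0157 S → |Z| = 1/|Y| = 63.7 Ω, ∠Z = −∠Y = -12.2°

63.7 Ω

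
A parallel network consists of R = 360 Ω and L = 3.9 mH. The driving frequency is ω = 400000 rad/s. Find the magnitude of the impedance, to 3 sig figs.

X_L = ωL = 1560 Ω
Parallel: admittances add. Y = 1/R + 1/(jωL)
Y = (0.00278 − j0.000641) S
|Y| = 0.00285 S → |Z| = 1/|Y| = 351 Ω, ∠Z = −∠Y = 13.0°

351 Ω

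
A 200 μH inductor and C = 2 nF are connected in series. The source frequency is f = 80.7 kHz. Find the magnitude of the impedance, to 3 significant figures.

ω = 2πf = 507100 rad/s
X_L = ωL = 101 Ω
X_C = 1/(ωC) = 986 Ω
Net reactance X = X_L − X_C = -885 Ω
Z = − j885 Ω
|Z| = √(0² + 885²) = 885 Ω

885 Ω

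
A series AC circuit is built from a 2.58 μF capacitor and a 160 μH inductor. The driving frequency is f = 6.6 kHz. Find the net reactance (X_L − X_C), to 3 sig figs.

-2.71 Ω

ω = 2πf = 41470 rad/s
X_L = ωL = 6.64 Ω
X_C = 1/(ωC) = 9.35 Ω
X = 6.64 − 9.35 = -2.71 Ω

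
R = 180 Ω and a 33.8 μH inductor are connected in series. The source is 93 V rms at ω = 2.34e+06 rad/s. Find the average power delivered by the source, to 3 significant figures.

40.3 W

X_L = ωL = 79.1 Ω
Z = 180 + j79.1 Ω
|Z| = √(180² + 79.1²) = 197 Ω
∠Z = arctan(79.1/180) = 23.7°
I = V/|Z| = 473 mA
P = VI cos φ = 93 × 0.473 × cos(23.7°) = 40.3 W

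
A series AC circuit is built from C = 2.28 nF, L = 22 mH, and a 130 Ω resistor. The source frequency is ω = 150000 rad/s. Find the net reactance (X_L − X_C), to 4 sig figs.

X_L = ωL = 3300 Ω
X_C = 1/(ωC) = 2924 Ω
X = 3300 − 2924 = 376.0 Ω

376.0 Ω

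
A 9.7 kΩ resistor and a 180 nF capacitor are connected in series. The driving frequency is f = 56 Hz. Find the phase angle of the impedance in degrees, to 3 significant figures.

-58.4°

ω = 2πf = 351.9 rad/s
X_C = 1/(ωC) = 15800 Ω
Z = 9700 − j15800 Ω
|Z| = √(9700² + 15800²) = 18500 Ω
∠Z = arctan(-15800/9700) = -58.4°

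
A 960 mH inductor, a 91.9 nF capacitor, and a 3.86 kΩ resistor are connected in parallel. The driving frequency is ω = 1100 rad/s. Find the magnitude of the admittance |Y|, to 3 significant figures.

885 μS

X_L = ωL = 1060 Ω
X_C = 1/(ωC) = 9890 Ω
Parallel: admittances add. Y = 1/R + 1/(jωL) + jωC
Y = (0.000259 − j0.000846) S
|Y| = 0.000885 S → |Z| = 1/|Y| = 1130 Ω, ∠Z = −∠Y = 73.0°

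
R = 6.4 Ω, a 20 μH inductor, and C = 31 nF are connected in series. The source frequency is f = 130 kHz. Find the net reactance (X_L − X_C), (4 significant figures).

-23.16 Ω

ω = 2πf = 816800 rad/s
X_L = ωL = 16.34 Ω
X_C = 1/(ωC) = 39.49 Ω
X = 16.34 − 39.49 = -23.16 Ω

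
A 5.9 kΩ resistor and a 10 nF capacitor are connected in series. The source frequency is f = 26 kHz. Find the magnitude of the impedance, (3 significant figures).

ω = 2πf = 163400 rad/s
X_C = 1/(ωC) = 612 Ω
Z = 5900 − j612 Ω
|Z| = √(5900² + 612²) = 5930 Ω

5930 Ω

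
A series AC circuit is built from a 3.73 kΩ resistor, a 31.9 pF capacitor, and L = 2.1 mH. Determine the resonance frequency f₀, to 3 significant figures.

615 kHz

ω₀ = 1/√(LC) = 1/√(0.0021 × 3.19e-11) = 3.864e+06 rad/s
f₀ = ω₀/(2π) = 615 kHz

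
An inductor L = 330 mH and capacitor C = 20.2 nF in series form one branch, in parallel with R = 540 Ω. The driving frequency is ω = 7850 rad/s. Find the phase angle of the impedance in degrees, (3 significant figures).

X_L = ωL = 2590 Ω
X_C = 1/(ωC) = 6310 Ω
Branch 1: Z₁ = R = 540 Ω
Branch 2 (series LC): Z₂ = j(X_L − X_C) = −j3720 Ω
Parallel: Z = Z₁Z₂/(Z₁+Z₂), |Z| = 534 Ω, ∠Z = -8.27°

-8.27°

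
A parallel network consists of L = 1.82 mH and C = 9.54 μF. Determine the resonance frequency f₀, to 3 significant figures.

ω₀ = 1/√(LC) = 1/√(0.00182 × 9.54e-06) = 7589 rad/s
f₀ = ω₀/(2π) = 1.21 kHz

1.21 kHz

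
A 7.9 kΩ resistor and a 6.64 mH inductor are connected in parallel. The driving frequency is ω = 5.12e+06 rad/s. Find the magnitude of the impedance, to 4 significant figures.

X_L = ωL = 34000 Ω
Parallel: admittances add. Y = 1/R + 1/(jωL)
Y = (0.0001266 − j2.941e-05) S
|Y| = 0.0001300 S → |Z| = 1/|Y| = 7695 Ω, ∠Z = −∠Y = 13.08°

7695 Ω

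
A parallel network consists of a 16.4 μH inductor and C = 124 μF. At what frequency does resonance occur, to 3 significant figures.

3.53 kHz

ω₀ = 1/√(LC) = 1/√(1.64e-05 × 0.000124) = 22180 rad/s
f₀ = ω₀/(2π) = 3.53 kHz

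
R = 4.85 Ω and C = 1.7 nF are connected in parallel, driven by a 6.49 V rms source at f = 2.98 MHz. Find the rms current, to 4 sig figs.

1.354 A

ω = 2πf = 1.872e+07 rad/s
X_C = 1/(ωC) = 31.42 Ω
Parallel: admittances add. Y = 1/R + jωC
Y = (0.2062 + j0.03183) S
|Y| = 0.2086 S → |Z| = 1/|Y| = 4.793 Ω, ∠Z = −∠Y = -8.776°
I = V/|Z| = 6.49/4.793 = 1.354 A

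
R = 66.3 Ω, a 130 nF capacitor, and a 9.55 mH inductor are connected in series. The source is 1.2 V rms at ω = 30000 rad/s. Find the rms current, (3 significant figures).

16.5 mA

X_L = ωL = 286 Ω
X_C = 1/(ωC) = 256 Ω
Net reactance X = X_L − X_C = 30.1 Ω
Z = 66.3 + j30.1 Ω
|Z| = √(66.3² + 30.1²) = 72.8 Ω
I = V/|Z| = 1.2/72.8 = 16.5 mA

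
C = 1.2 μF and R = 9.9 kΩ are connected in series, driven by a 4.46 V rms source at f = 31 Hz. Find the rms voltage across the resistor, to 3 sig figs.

ω = 2πf = 194.8 rad/s
X_C = 1/(ωC) = 4280 Ω
Z = 9900 − j4280 Ω
|Z| = √(9900² + 4280²) = 10800 Ω
I = V/|Z| = 414 μA
V_R = I·|Z_R| = 0.000414 × 9900 = 4.09 V

4.09 V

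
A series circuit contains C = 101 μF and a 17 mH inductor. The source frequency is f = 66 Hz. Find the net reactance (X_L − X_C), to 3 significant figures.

-16.8 Ω

ω = 2πf = 414.7 rad/s
X_L = ωL = 7.05 Ω
X_C = 1/(ωC) = 23.9 Ω
X = 7.05 − 23.9 = -16.8 Ω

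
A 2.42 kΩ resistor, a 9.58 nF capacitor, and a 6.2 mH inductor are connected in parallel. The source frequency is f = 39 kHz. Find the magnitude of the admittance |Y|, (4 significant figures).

1.739 mS

ω = 2πf = 245000 rad/s
X_L = ωL = 1519 Ω
X_C = 1/(ωC) = 426.0 Ω
Parallel: admittances add. Y = 1/R + 1/(jωL) + jωC
Y = (0.0004132 + j0.001689) S
|Y| = 0.001739 S → |Z| = 1/|Y| = 575.0 Ω, ∠Z = −∠Y = -76.25°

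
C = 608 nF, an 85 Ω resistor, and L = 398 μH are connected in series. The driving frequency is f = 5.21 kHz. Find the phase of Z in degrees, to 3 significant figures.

ω = 2πf = 32740 rad/s
X_L = ωL = 13.0 Ω
X_C = 1/(ωC) = 50.2 Ω
Net reactance X = X_L − X_C = -37.2 Ω
Z = 85.0 − j37.2 Ω
|Z| = √(85.0² + 37.2²) = 92.8 Ω
∠Z = arctan(-37.2/85.0) = -23.6°

-23.6°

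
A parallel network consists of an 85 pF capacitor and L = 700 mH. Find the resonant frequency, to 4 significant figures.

ω₀ = 1/√(LC) = 1/√(0.7 × 8.5e-11) = 129600 rad/s
f₀ = ω₀/(2π) = 20.63 kHz

20.63 kHz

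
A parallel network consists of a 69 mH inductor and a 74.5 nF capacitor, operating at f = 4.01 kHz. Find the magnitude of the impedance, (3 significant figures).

ω = 2πf = 25200 rad/s
X_L = ωL = 1740 Ω
X_C = 1/(ωC) = 533 Ω
Parallel: admittances add. Y = 1/(jωL) + jωC
Y = (0 + j0.00130) S
|Y| = 0.00130 S → |Z| = 1/|Y| = 768 Ω, ∠Z = −∠Y = -90.0°

768 Ω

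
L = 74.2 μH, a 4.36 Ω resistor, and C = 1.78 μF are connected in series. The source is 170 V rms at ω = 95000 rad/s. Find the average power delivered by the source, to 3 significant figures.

X_L = ωL = 7.05 Ω
X_C = 1/(ωC) = 5.91 Ω
Net reactance X = X_L − X_C = 1.14 Ω
Z = 4.36 + j1.14 Ω
|Z| = √(4.36² + 1.14²) = 4.51 Ω
∠Z = arctan(1.14/4.36) = 14.6°
I = V/|Z| = 37.7 A
P = VI cos φ = 170 × 37.7 × cos(14.6°) = 6.21 kW

6.21 kW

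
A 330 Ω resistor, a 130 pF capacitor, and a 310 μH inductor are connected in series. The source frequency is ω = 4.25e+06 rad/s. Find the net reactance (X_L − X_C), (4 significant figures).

X_L = ωL = 1318 Ω
X_C = 1/(ωC) = 1810 Ω
X = 1318 − 1810 = -492.5 Ω

-492.5 Ω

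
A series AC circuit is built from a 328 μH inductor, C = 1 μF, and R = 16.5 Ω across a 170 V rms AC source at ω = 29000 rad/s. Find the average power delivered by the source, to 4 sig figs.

532.3 W

X_L = ωL = 9.512 Ω
X_C = 1/(ωC) = 34.48 Ω
Net reactance X = X_L − X_C = -24.97 Ω
Z = 16.50 − j24.97 Ω
|Z| = √(16.50² + 24.97²) = 29.93 Ω
∠Z = arctan(-24.97/16.50) = -56.54°
I = V/|Z| = 5.680 A
P = VI cos φ = 170 × 5.680 × cos(-56.54°) = 532.3 W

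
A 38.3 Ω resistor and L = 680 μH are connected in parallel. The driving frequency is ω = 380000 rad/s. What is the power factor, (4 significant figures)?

X_L = ωL = 258.4 Ω
Parallel: admittances add. Y = 1/R + 1/(jωL)
Y = (0.02611 − j0.003870) S
|Y| = 0.02639 S → |Z| = 1/|Y| = 37.89 Ω, ∠Z = −∠Y = 8.431°
cos φ = cos(8.431°) = 0.9892

0.9892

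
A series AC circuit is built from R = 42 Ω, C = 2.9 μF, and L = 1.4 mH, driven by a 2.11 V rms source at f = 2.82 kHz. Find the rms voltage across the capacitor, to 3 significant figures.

ω = 2πf = 17720 rad/s
X_L = ωL = 24.8 Ω
X_C = 1/(ωC) = 19.5 Ω
Net reactance X = X_L − X_C = 5.34 Ω
Z = 42.0 + j5.34 Ω
|Z| = √(42.0² + 5.34²) = 42.3 Ω
I = V/|Z| = 49.8 mA
V_C = I·|Z_C| = 0.0498 × 19.5 = 0.970 V

0.970 V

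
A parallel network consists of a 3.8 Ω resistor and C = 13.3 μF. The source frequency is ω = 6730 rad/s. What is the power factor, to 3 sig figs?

0.947

X_C = 1/(ωC) = 11.2 Ω
Parallel: admittances add. Y = 1/R + jωC
Y = (0.263 + j0.0895) S
|Y| = 0.278 S → |Z| = 1/|Y| = 3.60 Ω, ∠Z = −∠Y = -18.8°
cos φ = cos(-18.8°) = 0.947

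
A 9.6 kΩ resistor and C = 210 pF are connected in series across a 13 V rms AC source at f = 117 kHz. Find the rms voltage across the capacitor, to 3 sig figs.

7.27 V

ω = 2πf = 735100 rad/s
X_C = 1/(ωC) = 6480 Ω
Z = 9600 − j6480 Ω
|Z| = √(9600² + 6480²) = 11600 Ω
I = V/|Z| = 1.12 mA
V_C = I·|Z_C| = 0.00112 × 6480 = 7.27 V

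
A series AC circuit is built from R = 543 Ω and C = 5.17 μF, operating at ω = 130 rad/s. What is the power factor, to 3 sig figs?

0.343

X_C = 1/(ωC) = 1490 Ω
Z = 543 − j1490 Ω
|Z| = √(543² + 1490²) = 1580 Ω
∠Z = arctan(-1490/543) = -70.0°
cos φ = cos(-70.0°) = 0.343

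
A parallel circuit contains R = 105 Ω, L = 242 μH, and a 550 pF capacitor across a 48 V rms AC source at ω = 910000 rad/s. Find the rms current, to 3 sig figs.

X_L = ωL = 220 Ω
X_C = 1/(ωC) = 2000 Ω
Parallel: admittances add. Y = 1/R + 1/(jωL) + jωC
Y = (0.00952 − j0.00404) S
|Y| = 0.0103 S → |Z| = 1/|Y| = 96.7 Ω, ∠Z = −∠Y = 23.0°
I = V/|Z| = 48/96.7 = 497 mA

497 mA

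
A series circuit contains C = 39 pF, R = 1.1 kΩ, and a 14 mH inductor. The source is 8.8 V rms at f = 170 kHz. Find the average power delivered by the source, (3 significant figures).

1.02 mW

ω = 2πf = 1.068e+06 rad/s
X_L = ωL = 15000 Ω
X_C = 1/(ωC) = 24000 Ω
Net reactance X = X_L − X_C = -9050 Ω
Z = 1100 − j9050 Ω
|Z| = √(1100² + 9050²) = 9120 Ω
∠Z = arctan(-9050/1100) = -83.1°
I = V/|Z| = 965 μA
P = VI cos φ = 8.8 × 0.000965 × cos(-83.1°) = 1.02 mW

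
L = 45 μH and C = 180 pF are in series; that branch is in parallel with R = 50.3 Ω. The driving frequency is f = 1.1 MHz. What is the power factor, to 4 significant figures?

0.9948

ω = 2πf = 6.912e+06 rad/s
X_L = ωL = 311.0 Ω
X_C = 1/(ωC) = 803.8 Ω
Branch 1: Z₁ = R = 50.30 Ω
Branch 2 (series LC): Z₂ = j(X_L − X_C) = −j492.8 Ω
Parallel: Z = Z₁Z₂/(Z₁+Z₂), |Z| = 50.04 Ω, ∠Z = -5.828°
cos φ = cos(-5.828°) = 0.9948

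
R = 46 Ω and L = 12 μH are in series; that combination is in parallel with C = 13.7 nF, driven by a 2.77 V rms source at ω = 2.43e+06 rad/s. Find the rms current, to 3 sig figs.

X_L = ωL = 29.2 Ω
X_C = 1/(ωC) = 30.0 Ω
Branch 1 (R+jX_L): Z₁ = 46.0 + j29.2 Ω, |Z₁| = 54.5 Ω
Branch 2 (−jX_C): Z₂ = −j30.0 Ω
Parallel: Z = Z₁Z₂/(Z₁+Z₂), |Z| = 35.6 Ω, ∠Z = -56.5°
I = V/|Z| = 2.77/35.6 = 77.9 mA

77.9 mA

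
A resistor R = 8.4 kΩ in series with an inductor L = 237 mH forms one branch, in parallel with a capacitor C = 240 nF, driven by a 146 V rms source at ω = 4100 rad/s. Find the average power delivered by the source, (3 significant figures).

X_L = ωL = 972 Ω
X_C = 1/(ωC) = 1020 Ω
Branch 1 (R+jX_L): Z₁ = 8400 + j972 Ω, |Z₁| = 8460 Ω
Branch 2 (−jX_C): Z₂ = −j1020 Ω
Parallel: Z = Z₁Z₂/(Z₁+Z₂), |Z| = 1020 Ω, ∠Z = -83.1°
I = V/|Z| = 143 mA
P = VI cos φ = 146 × 0.143 × cos(-83.1°) = 2.50 W

2.50 W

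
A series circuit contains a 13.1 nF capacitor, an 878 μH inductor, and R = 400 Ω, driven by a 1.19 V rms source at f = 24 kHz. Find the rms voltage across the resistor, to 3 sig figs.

ω = 2πf = 150800 rad/s
X_L = ωL = 132 Ω
X_C = 1/(ωC) = 506 Ω
Net reactance X = X_L − X_C = -374 Ω
Z = 400 − j374 Ω
|Z| = √(400² + 374²) = 547 Ω
I = V/|Z| = 2.17 mA
V_R = I·|Z_R| = 0.00217 × 400 = 0.869 V

0.869 V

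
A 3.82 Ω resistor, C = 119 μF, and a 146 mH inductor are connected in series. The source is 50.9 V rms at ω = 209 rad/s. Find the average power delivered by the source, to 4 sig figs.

X_L = ωL = 30.51 Ω
X_C = 1/(ωC) = 40.21 Ω
Net reactance X = X_L − X_C = -9.693 Ω
Z = 3.820 − j9.693 Ω
|Z| = √(3.820² + 9.693²) = 10.42 Ω
∠Z = arctan(-9.693/3.820) = -68.49°
I = V/|Z| = 4.885 A
P = VI cos φ = 50.9 × 4.885 × cos(-68.49°) = 91.17 W

91.17 W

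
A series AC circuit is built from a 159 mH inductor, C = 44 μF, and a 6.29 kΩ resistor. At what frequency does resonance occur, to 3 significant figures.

60.2 Hz

ω₀ = 1/√(LC) = 1/√(0.159 × 4.4e-05) = 378.1 rad/s
f₀ = ω₀/(2π) = 60.2 Hz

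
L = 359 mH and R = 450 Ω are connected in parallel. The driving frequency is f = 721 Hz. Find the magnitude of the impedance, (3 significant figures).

ω = 2πf = 4530 rad/s
X_L = ωL = 1630 Ω
Parallel: admittances add. Y = 1/R + 1/(jωL)
Y = (0.00222 − j0.000615) S
|Y| = 0.00231 S → |Z| = 1/|Y| = 434 Ω, ∠Z = −∠Y = 15.5°

434 Ω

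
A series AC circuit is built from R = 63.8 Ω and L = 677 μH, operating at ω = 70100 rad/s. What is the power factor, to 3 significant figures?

0.802

X_L = ωL = 47.5 Ω
Z = 63.8 + j47.5 Ω
|Z| = √(63.8² + 47.5²) = 79.5 Ω
∠Z = arctan(47.5/63.8) = 36.6°
cos φ = cos(36.6°) = 0.802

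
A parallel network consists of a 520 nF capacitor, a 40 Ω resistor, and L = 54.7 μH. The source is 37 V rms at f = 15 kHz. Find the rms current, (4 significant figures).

ω = 2πf = 94250 rad/s
X_L = ωL = 5.155 Ω
X_C = 1/(ωC) = 20.40 Ω
Parallel: admittances add. Y = 1/R + 1/(jωL) + jωC
Y = (0.02500 − j0.1450) S
|Y| = 0.1471 S → |Z| = 1/|Y| = 6.798 Ω, ∠Z = −∠Y = 80.22°
I = V/|Z| = 37/6.798 = 5.443 A

5.443 A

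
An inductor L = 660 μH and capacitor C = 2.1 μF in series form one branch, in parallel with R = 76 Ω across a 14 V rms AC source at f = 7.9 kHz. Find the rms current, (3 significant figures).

632 mA

ω = 2πf = 49640 rad/s
X_L = ωL = 32.8 Ω
X_C = 1/(ωC) = 9.59 Ω
Branch 1: Z₁ = R = 76.0 Ω
Branch 2 (series LC): Z₂ = j(X_L − X_C) = j23.2 Ω
Parallel: Z = Z₁Z₂/(Z₁+Z₂), |Z| = 22.2 Ω, ∠Z = 73.0°
I = V/|Z| = 14/22.2 = 632 mA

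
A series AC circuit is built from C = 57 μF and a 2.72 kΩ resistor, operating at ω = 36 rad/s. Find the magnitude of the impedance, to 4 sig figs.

X_C = 1/(ωC) = 487.3 Ω
Z = 2720 − j487.3 Ω
|Z| = √(2720² + 487.3²) = 2763 Ω

2763 Ω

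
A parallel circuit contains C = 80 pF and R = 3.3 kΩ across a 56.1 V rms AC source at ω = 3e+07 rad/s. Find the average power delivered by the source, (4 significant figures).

X_C = 1/(ωC) = 416.7 Ω
Parallel: admittances add. Y = 1/R + jωC
Y = (0.0003030 + j0.002400) S
|Y| = 0.002419 S → |Z| = 1/|Y| = 413.4 Ω, ∠Z = −∠Y = -82.80°
I = V/|Z| = 135.7 mA
P = VI cos φ = 56.1 × 0.1357 × cos(-82.80°) = 953.7 mW

953.7 mW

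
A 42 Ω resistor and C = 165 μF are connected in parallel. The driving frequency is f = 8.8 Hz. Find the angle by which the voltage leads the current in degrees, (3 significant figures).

-21.0°

ω = 2πf = 55.29 rad/s
X_C = 1/(ωC) = 110 Ω
Parallel: admittances add. Y = 1/R + jωC
Y = (0.0238 + j0.00912) S
|Y| = 0.0255 S → |Z| = 1/|Y| = 39.2 Ω, ∠Z = −∠Y = -21.0°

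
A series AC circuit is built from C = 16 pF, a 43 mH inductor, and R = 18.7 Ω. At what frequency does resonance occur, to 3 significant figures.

192 kHz

ω₀ = 1/√(LC) = 1/√(0.043 × 1.6e-11) = 1.206e+06 rad/s
f₀ = ω₀/(2π) = 192 kHz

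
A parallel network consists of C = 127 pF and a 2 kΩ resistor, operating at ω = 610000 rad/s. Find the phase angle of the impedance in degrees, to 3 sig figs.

X_C = 1/(ωC) = 12900 Ω
Parallel: admittances add. Y = 1/R + jωC
Y = (0.000500 + j7.75e-05) S
|Y| = 0.000506 S → |Z| = 1/|Y| = 1980 Ω, ∠Z = −∠Y = -8.81°

-8.81°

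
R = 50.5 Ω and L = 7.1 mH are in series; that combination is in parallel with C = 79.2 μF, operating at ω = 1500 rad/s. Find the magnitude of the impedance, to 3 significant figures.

X_L = ωL = 10.7 Ω
X_C = 1/(ωC) = 8.42 Ω
Branch 1 (R+jX_L): Z₁ = 50.5 + j10.7 Ω, |Z₁| = 51.6 Ω
Branch 2 (−jX_C): Z₂ = −j8.42 Ω
Parallel: Z = Z₁Z₂/(Z₁+Z₂), |Z| = 8.59 Ω, ∠Z = -80.6°

8.59 Ω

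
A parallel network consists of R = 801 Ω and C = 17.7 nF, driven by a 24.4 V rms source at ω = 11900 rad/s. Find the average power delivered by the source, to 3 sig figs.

X_C = 1/(ωC) = 4750 Ω
Parallel: admittances add. Y = 1/R + jωC
Y = (0.00125 + j0.000211) S
|Y| = 0.00127 S → |Z| = 1/|Y| = 790 Ω, ∠Z = −∠Y = -9.58°
I = V/|Z| = 30.9 mA
P = VI cos φ = 24.4 × 0.0309 × cos(-9.58°) = 743 mW

743 mW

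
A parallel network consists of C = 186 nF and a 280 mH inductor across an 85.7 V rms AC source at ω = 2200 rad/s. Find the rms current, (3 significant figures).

X_L = ωL = 616 Ω
X_C = 1/(ωC) = 2440 Ω
Parallel: admittances add. Y = 1/(jωL) + jωC
Y = (0 − j0.00121) S
|Y| = 0.00121 S → |Z| = 1/|Y| = 824 Ω, ∠Z = −∠Y = 90.0°
I = V/|Z| = 85.7/824 = 104 mA

104 mA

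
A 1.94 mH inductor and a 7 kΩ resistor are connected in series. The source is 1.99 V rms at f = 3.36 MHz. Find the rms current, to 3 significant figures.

ω = 2πf = 2.111e+07 rad/s
X_L = ωL = 41000 Ω
Z = 7000 + j41000 Ω
|Z| = √(7000² + 41000²) = 41600 Ω
I = V/|Z| = 1.99/41600 = 47.9 μA

47.9 μA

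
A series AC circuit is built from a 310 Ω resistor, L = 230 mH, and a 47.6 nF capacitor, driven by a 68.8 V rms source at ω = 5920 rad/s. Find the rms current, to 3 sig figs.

X_L = ωL = 1360 Ω
X_C = 1/(ωC) = 3550 Ω
Net reactance X = X_L − X_C = -2190 Ω
Z = 310 − j2190 Ω
|Z| = √(310² + 2190²) = 2210 Ω
I = V/|Z| = 68.8/2210 = 31.1 mA

31.1 mA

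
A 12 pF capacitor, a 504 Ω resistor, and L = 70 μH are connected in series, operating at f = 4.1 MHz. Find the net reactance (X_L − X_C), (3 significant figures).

ω = 2πf = 2.576e+07 rad/s
X_L = ωL = 1800 Ω
X_C = 1/(ωC) = 3230 Ω
X = 1800 − 3230 = -1430 Ω

-1430 Ω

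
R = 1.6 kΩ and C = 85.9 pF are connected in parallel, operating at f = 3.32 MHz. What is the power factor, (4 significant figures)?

0.3293

ω = 2πf = 2.086e+07 rad/s
X_C = 1/(ωC) = 558.1 Ω
Parallel: admittances add. Y = 1/R + jωC
Y = (0.0006250 + j0.001792) S
|Y| = 0.001898 S → |Z| = 1/|Y| = 526.9 Ω, ∠Z = −∠Y = -70.77°
cos φ = cos(-70.77°) = 0.3293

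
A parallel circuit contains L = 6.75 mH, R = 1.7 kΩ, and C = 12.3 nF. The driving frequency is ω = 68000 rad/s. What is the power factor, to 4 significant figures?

X_L = ωL = 459.0 Ω
X_C = 1/(ωC) = 1196 Ω
Parallel: admittances add. Y = 1/R + 1/(jωL) + jωC
Y = (0.0005882 − j0.001342) S
|Y| = 0.001465 S → |Z| = 1/|Y| = 682.4 Ω, ∠Z = −∠Y = 66.33°
cos φ = cos(66.33°) = 0.4014

0.4014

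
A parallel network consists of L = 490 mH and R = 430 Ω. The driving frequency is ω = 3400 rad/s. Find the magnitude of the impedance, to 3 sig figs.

X_L = ωL = 1670 Ω
Parallel: admittances add. Y = 1/R + 1/(jωL)
Y = (0.00233 − j0.000600) S
|Y| = 0.00240 S → |Z| = 1/|Y| = 416 Ω, ∠Z = −∠Y = 14.5°

416 Ω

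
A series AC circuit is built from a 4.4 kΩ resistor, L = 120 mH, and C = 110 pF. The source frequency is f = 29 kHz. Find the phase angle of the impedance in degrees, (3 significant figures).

-81.1°

ω = 2πf = 182200 rad/s
X_L = ωL = 21900 Ω
X_C = 1/(ωC) = 49900 Ω
Net reactance X = X_L − X_C = -28000 Ω
Z = 4400 − j28000 Ω
|Z| = √(4400² + 28000²) = 28400 Ω
∠Z = arctan(-28000/4400) = -81.1°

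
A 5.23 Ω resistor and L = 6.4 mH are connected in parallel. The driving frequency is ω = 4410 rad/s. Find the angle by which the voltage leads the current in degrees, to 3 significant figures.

X_L = ωL = 28.2 Ω
Parallel: admittances add. Y = 1/R + 1/(jωL)
Y = (0.191 − j0.0354) S
|Y| = 0.194 S → |Z| = 1/|Y| = 5.14 Ω, ∠Z = −∠Y = 10.5°

10.5°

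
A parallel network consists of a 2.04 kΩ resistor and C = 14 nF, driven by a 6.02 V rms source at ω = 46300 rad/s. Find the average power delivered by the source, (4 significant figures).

17.76 mW

X_C = 1/(ωC) = 1543 Ω
Parallel: admittances add. Y = 1/R + jωC
Y = (0.0004902 + j0.0006482) S
|Y| = 0.0008127 S → |Z| = 1/|Y| = 1230 Ω, ∠Z = −∠Y = -52.90°
I = V/|Z| = 4.892 mA
P = VI cos φ = 6.02 × 0.004892 × cos(-52.90°) = 17.76 mW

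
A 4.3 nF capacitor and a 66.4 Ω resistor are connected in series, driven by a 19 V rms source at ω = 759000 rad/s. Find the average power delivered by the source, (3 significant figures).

244 mW

X_C = 1/(ωC) = 306 Ω
Z = 66.4 − j306 Ω
|Z| = √(66.4² + 306²) = 314 Ω
∠Z = arctan(-306/66.4) = -77.8°
I = V/|Z| = 60.6 mA
P = VI cos φ = 19 × 0.0606 × cos(-77.8°) = 244 mW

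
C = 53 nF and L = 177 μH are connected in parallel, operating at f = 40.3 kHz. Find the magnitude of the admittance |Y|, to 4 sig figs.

8.892 mS

ω = 2πf = 253200 rad/s
X_L = ωL = 44.82 Ω
X_C = 1/(ωC) = 74.51 Ω
Parallel: admittances add. Y = 1/(jωL) + jωC
Y = (0 − j0.008892) S
|Y| = 0.008892 S → |Z| = 1/|Y| = 112.5 Ω, ∠Z = −∠Y = 90.00°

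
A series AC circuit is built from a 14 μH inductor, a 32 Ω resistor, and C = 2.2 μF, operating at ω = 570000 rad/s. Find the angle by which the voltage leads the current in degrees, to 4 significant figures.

12.65°

X_L = ωL = 7.980 Ω
X_C = 1/(ωC) = 0.7974 Ω
Net reactance X = X_L − X_C = 7.183 Ω
Z = 32.00 + j7.183 Ω
|Z| = √(32.00² + 7.183²) = 32.80 Ω
∠Z = arctan(7.183/32.00) = 12.65°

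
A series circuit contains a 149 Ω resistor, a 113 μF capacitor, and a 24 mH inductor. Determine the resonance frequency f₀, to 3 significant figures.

96.6 Hz

ω₀ = 1/√(LC) = 1/√(0.024 × 0.000113) = 607.2 rad/s
f₀ = ω₀/(2π) = 96.6 Hz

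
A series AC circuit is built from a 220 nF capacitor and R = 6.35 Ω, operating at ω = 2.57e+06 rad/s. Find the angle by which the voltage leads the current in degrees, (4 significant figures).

-15.56°

X_C = 1/(ωC) = 1.769 Ω
Z = 6.350 − j1.769 Ω
|Z| = √(6.350² + 1.769²) = 6.592 Ω
∠Z = arctan(-1.769/6.350) = -15.56°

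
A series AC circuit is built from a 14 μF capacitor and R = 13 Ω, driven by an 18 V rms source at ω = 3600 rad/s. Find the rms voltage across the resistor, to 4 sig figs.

9.865 V

X_C = 1/(ωC) = 19.84 Ω
Z = 13.00 − j19.84 Ω
|Z| = √(13.00² + 19.84²) = 23.72 Ω
I = V/|Z| = 758.8 mA
V_R = I·|Z_R| = 0.7588 × 13.00 = 9.865 V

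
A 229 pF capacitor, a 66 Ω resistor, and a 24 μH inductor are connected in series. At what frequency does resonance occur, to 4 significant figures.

2.147 MHz

ω₀ = 1/√(LC) = 1/√(2.4e-05 × 2.29e-10) = 1.349e+07 rad/s
f₀ = ω₀/(2π) = 2.147 MHz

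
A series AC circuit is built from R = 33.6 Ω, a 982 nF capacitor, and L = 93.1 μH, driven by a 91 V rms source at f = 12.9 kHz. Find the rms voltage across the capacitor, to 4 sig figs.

ω = 2πf = 81050 rad/s
X_L = ωL = 7.546 Ω
X_C = 1/(ωC) = 12.56 Ω
Net reactance X = X_L − X_C = -5.018 Ω
Z = 33.60 − j5.018 Ω
|Z| = √(33.60² + 5.018²) = 33.97 Ω
I = V/|Z| = 2.679 A
V_C = I·|Z_C| = 2.679 × 12.56 = 33.65 V

33.65 V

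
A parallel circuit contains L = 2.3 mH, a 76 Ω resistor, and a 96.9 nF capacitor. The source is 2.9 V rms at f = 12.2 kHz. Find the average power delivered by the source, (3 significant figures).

111 mW

ω = 2πf = 76650 rad/s
X_L = ωL = 176 Ω
X_C = 1/(ωC) = 135 Ω
Parallel: admittances add. Y = 1/R + 1/(jωL) + jωC
Y = (0.0132 + j0.00176) S
|Y| = 0.0133 S → |Z| = 1/|Y| = 75.3 Ω, ∠Z = −∠Y = -7.60°
I = V/|Z| = 38.5 mA
P = VI cos φ = 2.9 × 0.0385 × cos(-7.60°) = 111 mW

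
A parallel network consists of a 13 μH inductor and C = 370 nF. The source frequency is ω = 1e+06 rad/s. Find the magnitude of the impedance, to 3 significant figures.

X_L = ωL = 13.0 Ω
X_C = 1/(ωC) = 2.70 Ω
Parallel: admittances add. Y = 1/(jωL) + jωC
Y = (0 + j0.293) S
|Y| = 0.293 S → |Z| = 1/|Y| = 3.41 Ω, ∠Z = −∠Y = -90.0°

3.41 Ω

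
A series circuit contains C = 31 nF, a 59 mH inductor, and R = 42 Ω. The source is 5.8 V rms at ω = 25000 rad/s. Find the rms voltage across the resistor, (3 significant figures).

X_L = ωL = 1480 Ω
X_C = 1/(ωC) = 1290 Ω
Net reactance X = X_L − X_C = 185 Ω
Z = 42.0 + j185 Ω
|Z| = √(42.0² + 185²) = 189 Ω
I = V/|Z| = 30.6 mA
V_R = I·|Z_R| = 0.0306 × 42.0 = 1.29 V

1.29 V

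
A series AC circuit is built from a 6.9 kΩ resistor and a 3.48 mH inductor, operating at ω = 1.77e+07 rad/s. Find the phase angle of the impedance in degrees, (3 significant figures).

X_L = ωL = 61600 Ω
Z = 6900 + j61600 Ω
|Z| = √(6900² + 61600²) = 62000 Ω
∠Z = arctan(61600/6900) = 83.6°

83.6°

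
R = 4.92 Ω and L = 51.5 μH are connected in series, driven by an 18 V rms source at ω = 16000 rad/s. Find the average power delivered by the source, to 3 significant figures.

64.1 W

X_L = ωL = 0.824 Ω
Z = 4.92 + j0.824 Ω
|Z| = √(4.92² + 0.824²) = 4.99 Ω
∠Z = arctan(0.824/4.92) = 9.51°
I = V/|Z| = 3.61 A
P = VI cos φ = 18 × 3.61 × cos(9.51°) = 64.1 W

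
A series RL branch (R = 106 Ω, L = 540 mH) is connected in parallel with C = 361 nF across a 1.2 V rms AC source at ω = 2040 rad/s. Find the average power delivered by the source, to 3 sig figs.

125 μW

X_L = ωL = 1100 Ω
X_C = 1/(ωC) = 1360 Ω
Branch 1 (R+jX_L): Z₁ = 106 + j1100 Ω, |Z₁| = 1110 Ω
Branch 2 (−jX_C): Z₂ = −j1360 Ω
Parallel: Z = Z₁Z₂/(Z₁+Z₂), |Z| = 5420 Ω, ∠Z = 62.0°
I = V/|Z| = 221 μA
P = VI cos φ = 1.2 × 0.000221 × cos(62.0°) = 125 μW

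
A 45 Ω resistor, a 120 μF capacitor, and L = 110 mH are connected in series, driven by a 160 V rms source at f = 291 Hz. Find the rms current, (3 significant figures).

793 mA

ω = 2πf = 1828 rad/s
X_L = ωL = 201 Ω
X_C = 1/(ωC) = 4.56 Ω
Net reactance X = X_L − X_C = 197 Ω
Z = 45.0 + j197 Ω
|Z| = √(45.0² + 197²) = 202 Ω
I = V/|Z| = 160/202 = 793 mA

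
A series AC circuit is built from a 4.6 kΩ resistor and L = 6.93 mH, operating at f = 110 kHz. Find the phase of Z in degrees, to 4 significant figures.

ω = 2πf = 691200 rad/s
X_L = ωL = 4790 Ω
Z = 4600 + j4790 Ω
|Z| = √(4600² + 4790²) = 6641 Ω
∠Z = arctan(4790/4600) = 46.16°

46.16°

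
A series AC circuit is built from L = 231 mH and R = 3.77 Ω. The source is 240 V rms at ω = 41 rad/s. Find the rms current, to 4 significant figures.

X_L = ωL = 9.471 Ω
Z = 3.770 + j9.471 Ω
|Z| = √(3.770² + 9.471²) = 10.19 Ω
I = V/|Z| = 240/10.19 = 23.54 A

23.54 A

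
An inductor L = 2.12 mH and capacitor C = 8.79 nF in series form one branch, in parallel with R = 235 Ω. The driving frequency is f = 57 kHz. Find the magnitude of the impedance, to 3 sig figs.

ω = 2πf = 358100 rad/s
X_L = ωL = 759 Ω
X_C = 1/(ωC) = 318 Ω
Branch 1: Z₁ = R = 235 Ω
Branch 2 (series LC): Z₂ = j(X_L − X_C) = j442 Ω
Parallel: Z = Z₁Z₂/(Z₁+Z₂), |Z| = 207 Ω, ∠Z = 28.0°

207 Ω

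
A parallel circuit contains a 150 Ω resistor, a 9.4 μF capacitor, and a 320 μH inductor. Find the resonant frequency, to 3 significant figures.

ω₀ = 1/√(LC) = 1/√(0.00032 × 9.4e-06) = 18230 rad/s
f₀ = ω₀/(2π) = 2.90 kHz

2.90 kHz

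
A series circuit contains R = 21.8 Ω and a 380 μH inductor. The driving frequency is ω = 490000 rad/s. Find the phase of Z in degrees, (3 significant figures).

X_L = ωL = 186 Ω
Z = 21.8 + j186 Ω
|Z| = √(21.8² + 186²) = 187 Ω
∠Z = arctan(186/21.8) = 83.3°

83.3°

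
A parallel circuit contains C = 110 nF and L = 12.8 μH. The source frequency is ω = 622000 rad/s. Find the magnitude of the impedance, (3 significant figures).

17.5 Ω

X_L = ωL = 7.96 Ω
X_C = 1/(ωC) = 14.6 Ω
Parallel: admittances add. Y = 1/(jωL) + jωC
Y = (0 − j0.0572) S
|Y| = 0.0572 S → |Z| = 1/|Y| = 17.5 Ω, ∠Z = −∠Y = 90.0°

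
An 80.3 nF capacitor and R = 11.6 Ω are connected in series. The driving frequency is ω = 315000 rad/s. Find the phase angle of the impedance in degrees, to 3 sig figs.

X_C = 1/(ωC) = 39.5 Ω
Z = 11.6 − j39.5 Ω
|Z| = √(11.6² + 39.5²) = 41.2 Ω
∠Z = arctan(-39.5/11.6) = -73.6°

-73.6°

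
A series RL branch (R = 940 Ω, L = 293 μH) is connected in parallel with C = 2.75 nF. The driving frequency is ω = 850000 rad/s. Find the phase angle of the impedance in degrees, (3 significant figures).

X_L = ωL = 249 Ω
X_C = 1/(ωC) = 428 Ω
Branch 1 (R+jX_L): Z₁ = 940 + j249 Ω, |Z₁| = 972 Ω
Branch 2 (−jX_C): Z₂ = −j428 Ω
Parallel: Z = Z₁Z₂/(Z₁+Z₂), |Z| = 435 Ω, ∠Z = -64.4°

-64.4°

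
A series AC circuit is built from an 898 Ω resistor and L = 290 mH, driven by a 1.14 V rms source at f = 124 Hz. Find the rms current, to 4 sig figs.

1.231 mA

ω = 2πf = 779.1 rad/s
X_L = ωL = 225.9 Ω
Z = 898.0 + j225.9 Ω
|Z| = √(898.0² + 225.9²) = 926.0 Ω
I = V/|Z| = 1.14/926.0 = 1.231 mA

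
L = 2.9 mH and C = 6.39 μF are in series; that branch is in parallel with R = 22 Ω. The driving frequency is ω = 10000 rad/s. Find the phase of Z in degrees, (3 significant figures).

X_L = ωL = 29.0 Ω
X_C = 1/(ωC) = 15.6 Ω
Branch 1: Z₁ = R = 22.0 Ω
Branch 2 (series LC): Z₂ = j(X_L − X_C) = j13.4 Ω
Parallel: Z = Z₁Z₂/(Z₁+Z₂), |Z| = 11.4 Ω, ∠Z = 58.7°

58.7°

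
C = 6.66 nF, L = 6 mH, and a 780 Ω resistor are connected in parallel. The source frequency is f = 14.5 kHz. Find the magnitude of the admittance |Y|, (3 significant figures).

1.77 mS

ω = 2πf = 91110 rad/s
X_L = ωL = 547 Ω
X_C = 1/(ωC) = 1650 Ω
Parallel: admittances add. Y = 1/R + 1/(jωL) + jωC
Y = (0.00128 − j0.00122) S
|Y| = 0.00177 S → |Z| = 1/|Y| = 564 Ω, ∠Z = −∠Y = 43.6°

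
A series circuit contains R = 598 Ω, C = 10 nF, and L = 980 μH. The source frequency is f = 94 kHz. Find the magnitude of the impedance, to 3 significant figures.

725 Ω

ω = 2πf = 590600 rad/s
X_L = ωL = 579 Ω
X_C = 1/(ωC) = 169 Ω
Net reactance X = X_L − X_C = 409 Ω
Z = 598 + j409 Ω
|Z| = √(598² + 409²) = 725 Ω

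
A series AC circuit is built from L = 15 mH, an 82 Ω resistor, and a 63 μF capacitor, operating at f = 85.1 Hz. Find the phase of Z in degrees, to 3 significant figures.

ω = 2πf = 534.7 rad/s
X_L = ωL = 8.02 Ω
X_C = 1/(ωC) = 29.7 Ω
Net reactance X = X_L − X_C = -21.7 Ω
Z = 82.0 − j21.7 Ω
|Z| = √(82.0² + 21.7²) = 84.8 Ω
∠Z = arctan(-21.7/82.0) = -14.8°

-14.8°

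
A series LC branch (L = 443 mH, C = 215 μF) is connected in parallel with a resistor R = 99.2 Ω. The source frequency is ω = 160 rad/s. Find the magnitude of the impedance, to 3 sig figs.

X_L = ωL = 70.9 Ω
X_C = 1/(ωC) = 29.1 Ω
Branch 1: Z₁ = R = 99.2 Ω
Branch 2 (series LC): Z₂ = j(X_L − X_C) = j41.8 Ω
Parallel: Z = Z₁Z₂/(Z₁+Z₂), |Z| = 38.5 Ω, ∠Z = 67.1°

38.5 Ω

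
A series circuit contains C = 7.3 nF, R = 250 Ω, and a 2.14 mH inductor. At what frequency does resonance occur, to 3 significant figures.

ω₀ = 1/√(LC) = 1/√(0.00214 × 7.3e-09) = 253000 rad/s
f₀ = ω₀/(2π) = 40.3 kHz

40.3 kHz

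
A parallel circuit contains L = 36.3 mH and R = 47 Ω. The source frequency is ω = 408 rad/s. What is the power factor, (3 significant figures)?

0.301

X_L = ωL = 14.8 Ω
Parallel: admittances add. Y = 1/R + 1/(jωL)
Y = (0.0213 − j0.0675) S
|Y| = 0.0708 S → |Z| = 1/|Y| = 14.1 Ω, ∠Z = −∠Y = 72.5°
cos φ = cos(72.5°) = 0.301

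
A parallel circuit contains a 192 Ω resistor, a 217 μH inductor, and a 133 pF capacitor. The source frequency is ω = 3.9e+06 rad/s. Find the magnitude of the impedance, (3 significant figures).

190 Ω

X_L = ωL = 846 Ω
X_C = 1/(ωC) = 1930 Ω
Parallel: admittances add. Y = 1/R + 1/(jωL) + jωC
Y = (0.00521 − j0.000663) S
|Y| = 0.00525 S → |Z| = 1/|Y| = 190 Ω, ∠Z = −∠Y = 7.25°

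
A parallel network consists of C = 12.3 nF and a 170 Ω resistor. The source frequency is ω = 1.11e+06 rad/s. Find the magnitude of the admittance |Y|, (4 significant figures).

X_C = 1/(ωC) = 73.24 Ω
Parallel: admittances add. Y = 1/R + jωC
Y = (0.005882 + j0.01365) S
|Y| = 0.01487 S → |Z| = 1/|Y| = 67.27 Ω, ∠Z = −∠Y = -66.69°

14.87 mS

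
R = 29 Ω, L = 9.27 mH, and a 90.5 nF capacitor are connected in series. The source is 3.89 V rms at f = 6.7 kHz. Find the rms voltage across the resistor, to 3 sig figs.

ω = 2πf = 42100 rad/s
X_L = ωL = 390 Ω
X_C = 1/(ωC) = 262 Ω
Net reactance X = X_L − X_C = 128 Ω
Z = 29.0 + j128 Ω
|Z| = √(29.0² + 128²) = 131 Ω
I = V/|Z| = 29.7 mA
V_R = I·|Z_R| = 0.0297 × 29.0 = 0.861 V

0.861 V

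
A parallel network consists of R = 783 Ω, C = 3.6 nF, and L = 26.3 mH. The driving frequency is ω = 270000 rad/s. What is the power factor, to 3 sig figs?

0.838

X_L = ωL = 7100 Ω
X_C = 1/(ωC) = 1030 Ω
Parallel: admittances add. Y = 1/R + 1/(jωL) + jωC
Y = (0.00128 + j0.000831) S
|Y| = 0.00152 S → |Z| = 1/|Y| = 656 Ω, ∠Z = −∠Y = -33.1°
cos φ = cos(-33.1°) = 0.838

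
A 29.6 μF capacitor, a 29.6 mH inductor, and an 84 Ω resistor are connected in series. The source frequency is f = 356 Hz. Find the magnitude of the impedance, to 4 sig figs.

98.33 Ω

ω = 2πf = 2237 rad/s
X_L = ωL = 66.21 Ω
X_C = 1/(ωC) = 15.10 Ω
Net reactance X = X_L − X_C = 51.11 Ω
Z = 84.00 + j51.11 Ω
|Z| = √(84.00² + 51.11²) = 98.33 Ω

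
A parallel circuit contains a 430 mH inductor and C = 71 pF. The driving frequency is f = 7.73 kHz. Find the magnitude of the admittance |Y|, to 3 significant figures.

44.4 μS

ω = 2πf = 48570 rad/s
X_L = ωL = 20900 Ω
X_C = 1/(ωC) = 290000 Ω
Parallel: admittances add. Y = 1/(jωL) + jωC
Y = (0 − j4.44e-05) S
|Y| = 4.44e-05 S → |Z| = 1/|Y| = 22500 Ω, ∠Z = −∠Y = 90.0°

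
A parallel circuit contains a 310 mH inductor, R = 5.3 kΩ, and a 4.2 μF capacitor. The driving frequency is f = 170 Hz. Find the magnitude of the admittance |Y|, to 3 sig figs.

1.48 mS

ω = 2πf = 1068 rad/s
X_L = ωL = 331 Ω
X_C = 1/(ωC) = 223 Ω
Parallel: admittances add. Y = 1/R + 1/(jωL) + jωC
Y = (0.000189 + j0.00147) S
|Y| = 0.00148 S → |Z| = 1/|Y| = 676 Ω, ∠Z = −∠Y = -82.7°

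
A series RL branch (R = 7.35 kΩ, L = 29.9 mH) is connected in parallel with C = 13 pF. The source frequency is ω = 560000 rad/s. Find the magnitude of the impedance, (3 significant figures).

20800 Ω

X_L = ωL = 16700 Ω
X_C = 1/(ωC) = 137000 Ω
Branch 1 (R+jX_L): Z₁ = 7350 + j16700 Ω, |Z₁| = 18300 Ω
Branch 2 (−jX_C): Z₂ = −j137000 Ω
Parallel: Z = Z₁Z₂/(Z₁+Z₂), |Z| = 20800 Ω, ∠Z = 62.8°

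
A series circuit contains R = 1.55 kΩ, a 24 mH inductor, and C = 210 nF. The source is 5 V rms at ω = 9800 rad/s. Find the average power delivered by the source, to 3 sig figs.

15.7 mW

X_L = ωL = 235 Ω
X_C = 1/(ωC) = 486 Ω
Net reactance X = X_L − X_C = -251 Ω
Z = 1550 − j251 Ω
|Z| = √(1550² + 251²) = 1570 Ω
∠Z = arctan(-251/1550) = -9.19°
I = V/|Z| = 3.18 mA
P = VI cos φ = 5 × 0.00318 × cos(-9.19°) = 15.7 mW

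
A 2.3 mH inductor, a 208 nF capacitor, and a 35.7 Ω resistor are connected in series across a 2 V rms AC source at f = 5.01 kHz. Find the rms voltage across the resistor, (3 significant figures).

ω = 2πf = 31480 rad/s
X_L = ωL = 72.4 Ω
X_C = 1/(ωC) = 153 Ω
Net reactance X = X_L − X_C = -80.3 Ω
Z = 35.7 − j80.3 Ω
|Z| = √(35.7² + 80.3²) = 87.9 Ω
I = V/|Z| = 22.8 mA
V_R = I·|Z_R| = 0.0228 × 35.7 = 0.812 V

0.812 V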